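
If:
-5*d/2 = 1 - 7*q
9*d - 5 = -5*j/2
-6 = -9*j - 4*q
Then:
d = 110/271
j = 146/271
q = 78/271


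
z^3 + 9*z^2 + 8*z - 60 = (z - 2)*(z + 5)*(z + 6)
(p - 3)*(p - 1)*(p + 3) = p^3 - p^2 - 9*p + 9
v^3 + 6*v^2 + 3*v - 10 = (v - 1)*(v + 2)*(v + 5)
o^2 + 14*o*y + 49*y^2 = (o + 7*y)^2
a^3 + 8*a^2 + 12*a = a*(a + 2)*(a + 6)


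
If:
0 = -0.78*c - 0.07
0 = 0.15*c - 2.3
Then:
No Solution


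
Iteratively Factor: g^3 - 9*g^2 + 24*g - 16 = (g - 1)*(g^2 - 8*g + 16) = (g - 4)*(g - 1)*(g - 4)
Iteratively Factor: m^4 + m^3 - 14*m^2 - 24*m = (m + 2)*(m^3 - m^2 - 12*m) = (m + 2)*(m + 3)*(m^2 - 4*m) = m*(m + 2)*(m + 3)*(m - 4)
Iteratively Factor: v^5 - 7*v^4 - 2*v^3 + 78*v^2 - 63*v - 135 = (v - 3)*(v^4 - 4*v^3 - 14*v^2 + 36*v + 45) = (v - 3)^2*(v^3 - v^2 - 17*v - 15) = (v - 3)^2*(v + 1)*(v^2 - 2*v - 15) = (v - 3)^2*(v + 1)*(v + 3)*(v - 5)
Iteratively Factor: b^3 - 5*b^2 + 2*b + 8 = (b + 1)*(b^2 - 6*b + 8) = (b - 4)*(b + 1)*(b - 2)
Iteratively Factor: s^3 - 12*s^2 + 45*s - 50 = (s - 2)*(s^2 - 10*s + 25) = (s - 5)*(s - 2)*(s - 5)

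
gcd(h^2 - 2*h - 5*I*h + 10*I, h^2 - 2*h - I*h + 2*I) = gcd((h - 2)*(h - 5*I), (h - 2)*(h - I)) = h - 2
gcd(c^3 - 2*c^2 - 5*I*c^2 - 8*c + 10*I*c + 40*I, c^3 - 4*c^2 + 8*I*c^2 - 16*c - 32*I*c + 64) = c - 4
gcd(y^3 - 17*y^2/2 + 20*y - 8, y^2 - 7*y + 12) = y - 4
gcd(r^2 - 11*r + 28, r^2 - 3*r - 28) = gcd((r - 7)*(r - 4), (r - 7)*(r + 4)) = r - 7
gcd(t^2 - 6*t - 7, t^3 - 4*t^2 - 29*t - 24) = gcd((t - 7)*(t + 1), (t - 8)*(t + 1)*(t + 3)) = t + 1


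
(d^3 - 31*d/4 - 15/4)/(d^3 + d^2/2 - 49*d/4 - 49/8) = 2*(2*d^2 - d - 15)/(4*d^2 - 49)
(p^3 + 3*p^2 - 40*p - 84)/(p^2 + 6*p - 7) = (p^2 - 4*p - 12)/(p - 1)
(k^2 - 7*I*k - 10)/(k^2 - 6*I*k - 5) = (k - 2*I)/(k - I)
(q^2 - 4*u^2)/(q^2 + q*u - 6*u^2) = (q + 2*u)/(q + 3*u)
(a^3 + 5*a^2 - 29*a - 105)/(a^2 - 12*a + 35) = (a^2 + 10*a + 21)/(a - 7)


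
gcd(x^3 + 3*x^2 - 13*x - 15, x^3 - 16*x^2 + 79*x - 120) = x - 3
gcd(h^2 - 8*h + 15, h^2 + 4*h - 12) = 1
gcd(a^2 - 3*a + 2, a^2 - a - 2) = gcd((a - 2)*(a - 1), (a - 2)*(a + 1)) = a - 2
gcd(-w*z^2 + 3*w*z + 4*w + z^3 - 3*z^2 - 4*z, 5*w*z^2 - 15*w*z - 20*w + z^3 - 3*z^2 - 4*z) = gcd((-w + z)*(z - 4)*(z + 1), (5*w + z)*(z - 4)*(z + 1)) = z^2 - 3*z - 4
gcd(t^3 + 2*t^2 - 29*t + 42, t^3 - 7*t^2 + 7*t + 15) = t - 3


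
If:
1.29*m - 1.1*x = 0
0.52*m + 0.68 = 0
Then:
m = -1.31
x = -1.53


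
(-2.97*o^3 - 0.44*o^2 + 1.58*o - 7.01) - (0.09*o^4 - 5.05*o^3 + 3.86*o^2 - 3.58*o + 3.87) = -0.09*o^4 + 2.08*o^3 - 4.3*o^2 + 5.16*o - 10.88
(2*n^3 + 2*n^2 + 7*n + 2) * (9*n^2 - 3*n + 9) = 18*n^5 + 12*n^4 + 75*n^3 + 15*n^2 + 57*n + 18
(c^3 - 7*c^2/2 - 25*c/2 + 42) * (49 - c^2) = -c^5 + 7*c^4/2 + 123*c^3/2 - 427*c^2/2 - 1225*c/2 + 2058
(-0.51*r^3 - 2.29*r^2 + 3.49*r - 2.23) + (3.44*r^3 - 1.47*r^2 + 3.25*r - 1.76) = 2.93*r^3 - 3.76*r^2 + 6.74*r - 3.99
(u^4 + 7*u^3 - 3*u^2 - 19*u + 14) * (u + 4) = u^5 + 11*u^4 + 25*u^3 - 31*u^2 - 62*u + 56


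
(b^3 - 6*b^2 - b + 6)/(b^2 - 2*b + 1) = (b^2 - 5*b - 6)/(b - 1)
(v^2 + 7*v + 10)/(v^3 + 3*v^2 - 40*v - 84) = (v + 5)/(v^2 + v - 42)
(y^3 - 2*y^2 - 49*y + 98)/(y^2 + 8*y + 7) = (y^2 - 9*y + 14)/(y + 1)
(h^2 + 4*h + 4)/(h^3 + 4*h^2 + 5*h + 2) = (h + 2)/(h^2 + 2*h + 1)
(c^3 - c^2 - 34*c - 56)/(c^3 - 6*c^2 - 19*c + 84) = (c + 2)/(c - 3)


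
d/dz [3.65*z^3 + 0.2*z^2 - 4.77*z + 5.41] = 10.95*z^2 + 0.4*z - 4.77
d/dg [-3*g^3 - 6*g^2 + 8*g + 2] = -9*g^2 - 12*g + 8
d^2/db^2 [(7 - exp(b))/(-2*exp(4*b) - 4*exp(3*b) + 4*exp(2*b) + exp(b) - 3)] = (36*exp(8*b) - 360*exp(7*b) - 1240*exp(6*b) - 366*exp(5*b) + 1118*exp(4*b) + 120*exp(3*b) + 744*exp(2*b) - 340*exp(b) - 12)*exp(b)/(8*exp(12*b) + 48*exp(11*b) + 48*exp(10*b) - 140*exp(9*b) - 108*exp(8*b) + 336*exp(7*b) + 38*exp(6*b) - 360*exp(5*b) + 114*exp(4*b) + 179*exp(3*b) - 99*exp(2*b) - 27*exp(b) + 27)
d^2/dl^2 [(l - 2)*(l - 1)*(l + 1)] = 6*l - 4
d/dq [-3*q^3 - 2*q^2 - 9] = q*(-9*q - 4)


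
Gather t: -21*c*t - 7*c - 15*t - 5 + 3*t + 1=-7*c + t*(-21*c - 12) - 4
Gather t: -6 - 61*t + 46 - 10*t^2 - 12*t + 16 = -10*t^2 - 73*t + 56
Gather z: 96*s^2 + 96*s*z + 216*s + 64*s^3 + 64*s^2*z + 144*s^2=64*s^3 + 240*s^2 + 216*s + z*(64*s^2 + 96*s)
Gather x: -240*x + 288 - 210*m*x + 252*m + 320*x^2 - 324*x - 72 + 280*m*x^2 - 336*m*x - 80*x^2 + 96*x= 252*m + x^2*(280*m + 240) + x*(-546*m - 468) + 216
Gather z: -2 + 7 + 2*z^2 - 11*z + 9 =2*z^2 - 11*z + 14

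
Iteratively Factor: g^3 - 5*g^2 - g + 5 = (g - 5)*(g^2 - 1) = (g - 5)*(g - 1)*(g + 1)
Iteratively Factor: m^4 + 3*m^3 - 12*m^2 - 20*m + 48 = (m + 3)*(m^3 - 12*m + 16) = (m + 3)*(m + 4)*(m^2 - 4*m + 4) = (m - 2)*(m + 3)*(m + 4)*(m - 2)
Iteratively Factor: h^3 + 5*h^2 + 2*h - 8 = (h + 4)*(h^2 + h - 2) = (h - 1)*(h + 4)*(h + 2)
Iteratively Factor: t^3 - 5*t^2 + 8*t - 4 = (t - 2)*(t^2 - 3*t + 2) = (t - 2)*(t - 1)*(t - 2)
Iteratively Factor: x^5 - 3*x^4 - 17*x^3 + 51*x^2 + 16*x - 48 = (x - 1)*(x^4 - 2*x^3 - 19*x^2 + 32*x + 48) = (x - 4)*(x - 1)*(x^3 + 2*x^2 - 11*x - 12) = (x - 4)*(x - 1)*(x + 1)*(x^2 + x - 12) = (x - 4)*(x - 3)*(x - 1)*(x + 1)*(x + 4)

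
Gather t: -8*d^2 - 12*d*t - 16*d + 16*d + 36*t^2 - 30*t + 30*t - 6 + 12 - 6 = -8*d^2 - 12*d*t + 36*t^2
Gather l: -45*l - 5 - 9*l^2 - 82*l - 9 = -9*l^2 - 127*l - 14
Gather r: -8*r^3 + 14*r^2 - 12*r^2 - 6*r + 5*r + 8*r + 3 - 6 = -8*r^3 + 2*r^2 + 7*r - 3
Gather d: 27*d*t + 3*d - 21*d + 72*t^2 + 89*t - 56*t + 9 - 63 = d*(27*t - 18) + 72*t^2 + 33*t - 54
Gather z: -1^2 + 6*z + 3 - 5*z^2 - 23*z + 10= -5*z^2 - 17*z + 12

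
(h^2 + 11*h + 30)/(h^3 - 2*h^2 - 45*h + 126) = (h^2 + 11*h + 30)/(h^3 - 2*h^2 - 45*h + 126)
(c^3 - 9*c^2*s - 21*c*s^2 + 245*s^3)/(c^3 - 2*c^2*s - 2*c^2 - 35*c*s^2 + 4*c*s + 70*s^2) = (c - 7*s)/(c - 2)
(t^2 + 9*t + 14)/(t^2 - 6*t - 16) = (t + 7)/(t - 8)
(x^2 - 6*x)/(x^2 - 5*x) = (x - 6)/(x - 5)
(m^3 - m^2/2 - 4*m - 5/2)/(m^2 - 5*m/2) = m + 2 + 1/m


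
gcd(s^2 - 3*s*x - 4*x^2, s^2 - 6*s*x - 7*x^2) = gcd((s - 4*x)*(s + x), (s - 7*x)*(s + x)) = s + x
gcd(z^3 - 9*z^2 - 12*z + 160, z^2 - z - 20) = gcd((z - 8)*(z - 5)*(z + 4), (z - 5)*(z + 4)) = z^2 - z - 20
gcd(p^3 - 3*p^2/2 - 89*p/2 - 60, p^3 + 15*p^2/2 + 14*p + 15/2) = p^2 + 13*p/2 + 15/2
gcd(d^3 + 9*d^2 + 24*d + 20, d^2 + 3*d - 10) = d + 5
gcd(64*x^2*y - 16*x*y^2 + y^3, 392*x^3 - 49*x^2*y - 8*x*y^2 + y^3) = 8*x - y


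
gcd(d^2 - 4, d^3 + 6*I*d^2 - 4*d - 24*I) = d^2 - 4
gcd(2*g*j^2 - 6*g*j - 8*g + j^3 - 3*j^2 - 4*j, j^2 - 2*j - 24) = 1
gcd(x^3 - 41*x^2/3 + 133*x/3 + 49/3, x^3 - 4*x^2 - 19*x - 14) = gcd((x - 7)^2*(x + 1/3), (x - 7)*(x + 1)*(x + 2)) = x - 7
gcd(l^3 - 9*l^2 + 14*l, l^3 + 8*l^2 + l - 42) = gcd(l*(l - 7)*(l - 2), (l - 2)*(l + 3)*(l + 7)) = l - 2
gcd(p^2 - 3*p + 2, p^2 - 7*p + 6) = p - 1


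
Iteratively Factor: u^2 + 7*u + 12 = (u + 3)*(u + 4)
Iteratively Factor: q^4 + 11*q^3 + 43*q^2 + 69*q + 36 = (q + 3)*(q^3 + 8*q^2 + 19*q + 12) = (q + 3)*(q + 4)*(q^2 + 4*q + 3) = (q + 3)^2*(q + 4)*(q + 1)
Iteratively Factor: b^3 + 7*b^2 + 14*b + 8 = (b + 2)*(b^2 + 5*b + 4) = (b + 1)*(b + 2)*(b + 4)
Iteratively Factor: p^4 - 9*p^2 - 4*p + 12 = (p - 3)*(p^3 + 3*p^2 - 4) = (p - 3)*(p + 2)*(p^2 + p - 2) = (p - 3)*(p + 2)^2*(p - 1)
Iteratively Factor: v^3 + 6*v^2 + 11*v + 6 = (v + 3)*(v^2 + 3*v + 2) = (v + 2)*(v + 3)*(v + 1)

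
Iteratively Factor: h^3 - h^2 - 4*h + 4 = (h - 1)*(h^2 - 4) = (h - 2)*(h - 1)*(h + 2)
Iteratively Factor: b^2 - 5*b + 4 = (b - 1)*(b - 4)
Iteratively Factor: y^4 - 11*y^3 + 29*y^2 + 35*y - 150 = (y + 2)*(y^3 - 13*y^2 + 55*y - 75) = (y - 5)*(y + 2)*(y^2 - 8*y + 15) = (y - 5)^2*(y + 2)*(y - 3)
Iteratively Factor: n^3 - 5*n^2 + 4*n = (n - 1)*(n^2 - 4*n) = n*(n - 1)*(n - 4)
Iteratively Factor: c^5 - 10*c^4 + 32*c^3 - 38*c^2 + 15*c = (c - 1)*(c^4 - 9*c^3 + 23*c^2 - 15*c) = (c - 5)*(c - 1)*(c^3 - 4*c^2 + 3*c) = (c - 5)*(c - 3)*(c - 1)*(c^2 - c) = (c - 5)*(c - 3)*(c - 1)^2*(c)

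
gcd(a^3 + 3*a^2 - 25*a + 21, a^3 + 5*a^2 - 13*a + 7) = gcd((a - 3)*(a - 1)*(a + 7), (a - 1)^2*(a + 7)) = a^2 + 6*a - 7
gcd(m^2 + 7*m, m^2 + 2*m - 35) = m + 7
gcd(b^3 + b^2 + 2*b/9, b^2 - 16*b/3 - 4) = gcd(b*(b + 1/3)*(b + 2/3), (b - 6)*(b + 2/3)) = b + 2/3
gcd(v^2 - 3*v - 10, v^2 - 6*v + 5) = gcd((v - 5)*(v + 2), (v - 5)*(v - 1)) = v - 5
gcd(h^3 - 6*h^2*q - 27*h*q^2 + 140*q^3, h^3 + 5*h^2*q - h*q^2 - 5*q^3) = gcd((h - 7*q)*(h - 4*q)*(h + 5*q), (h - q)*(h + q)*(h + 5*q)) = h + 5*q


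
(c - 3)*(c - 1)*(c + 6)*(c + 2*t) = c^4 + 2*c^3*t + 2*c^3 + 4*c^2*t - 21*c^2 - 42*c*t + 18*c + 36*t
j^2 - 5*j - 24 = (j - 8)*(j + 3)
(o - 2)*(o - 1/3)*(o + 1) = o^3 - 4*o^2/3 - 5*o/3 + 2/3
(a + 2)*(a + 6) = a^2 + 8*a + 12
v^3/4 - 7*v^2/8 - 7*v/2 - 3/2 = (v/4 + 1/2)*(v - 6)*(v + 1/2)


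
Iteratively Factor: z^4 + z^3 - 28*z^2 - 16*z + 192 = (z + 4)*(z^3 - 3*z^2 - 16*z + 48) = (z - 3)*(z + 4)*(z^2 - 16) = (z - 4)*(z - 3)*(z + 4)*(z + 4)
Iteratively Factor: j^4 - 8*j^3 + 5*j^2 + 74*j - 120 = (j + 3)*(j^3 - 11*j^2 + 38*j - 40) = (j - 5)*(j + 3)*(j^2 - 6*j + 8) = (j - 5)*(j - 2)*(j + 3)*(j - 4)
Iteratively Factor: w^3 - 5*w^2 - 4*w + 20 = (w - 2)*(w^2 - 3*w - 10) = (w - 2)*(w + 2)*(w - 5)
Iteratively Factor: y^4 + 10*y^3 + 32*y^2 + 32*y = (y + 2)*(y^3 + 8*y^2 + 16*y) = y*(y + 2)*(y^2 + 8*y + 16) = y*(y + 2)*(y + 4)*(y + 4)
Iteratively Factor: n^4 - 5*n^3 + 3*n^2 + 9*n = (n - 3)*(n^3 - 2*n^2 - 3*n) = (n - 3)*(n + 1)*(n^2 - 3*n) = (n - 3)^2*(n + 1)*(n)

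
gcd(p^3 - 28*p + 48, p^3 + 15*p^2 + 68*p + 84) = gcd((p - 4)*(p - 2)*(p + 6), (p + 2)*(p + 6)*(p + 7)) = p + 6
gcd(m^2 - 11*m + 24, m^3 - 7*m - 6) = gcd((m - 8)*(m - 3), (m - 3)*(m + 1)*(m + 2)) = m - 3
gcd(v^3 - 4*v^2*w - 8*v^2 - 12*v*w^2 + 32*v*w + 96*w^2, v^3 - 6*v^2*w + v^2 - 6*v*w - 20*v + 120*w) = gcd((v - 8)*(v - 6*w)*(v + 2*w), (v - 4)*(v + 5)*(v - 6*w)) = v - 6*w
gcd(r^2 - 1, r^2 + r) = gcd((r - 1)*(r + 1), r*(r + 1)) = r + 1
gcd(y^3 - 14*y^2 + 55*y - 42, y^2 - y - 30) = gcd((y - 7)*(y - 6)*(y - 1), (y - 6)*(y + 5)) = y - 6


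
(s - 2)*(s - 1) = s^2 - 3*s + 2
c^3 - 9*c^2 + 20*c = c*(c - 5)*(c - 4)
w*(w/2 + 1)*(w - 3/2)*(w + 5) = w^4/2 + 11*w^3/4 - w^2/4 - 15*w/2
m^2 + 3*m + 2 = (m + 1)*(m + 2)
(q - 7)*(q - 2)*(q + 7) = q^3 - 2*q^2 - 49*q + 98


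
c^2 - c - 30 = (c - 6)*(c + 5)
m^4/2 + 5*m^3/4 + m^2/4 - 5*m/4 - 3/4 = (m/2 + 1/2)*(m - 1)*(m + 1)*(m + 3/2)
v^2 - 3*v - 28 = (v - 7)*(v + 4)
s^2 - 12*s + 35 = (s - 7)*(s - 5)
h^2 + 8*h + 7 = (h + 1)*(h + 7)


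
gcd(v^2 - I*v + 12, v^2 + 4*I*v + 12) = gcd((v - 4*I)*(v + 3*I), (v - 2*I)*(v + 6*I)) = 1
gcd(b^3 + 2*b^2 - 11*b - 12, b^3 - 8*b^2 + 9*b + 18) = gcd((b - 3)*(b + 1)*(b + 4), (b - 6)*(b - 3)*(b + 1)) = b^2 - 2*b - 3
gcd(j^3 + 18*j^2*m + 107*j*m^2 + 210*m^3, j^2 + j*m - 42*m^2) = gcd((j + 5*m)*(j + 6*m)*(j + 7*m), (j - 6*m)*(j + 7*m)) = j + 7*m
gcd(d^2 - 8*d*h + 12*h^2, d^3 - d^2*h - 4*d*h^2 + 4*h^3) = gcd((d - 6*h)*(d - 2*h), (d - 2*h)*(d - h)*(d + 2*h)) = d - 2*h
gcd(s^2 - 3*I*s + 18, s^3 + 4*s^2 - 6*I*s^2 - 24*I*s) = s - 6*I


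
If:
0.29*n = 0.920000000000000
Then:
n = 3.17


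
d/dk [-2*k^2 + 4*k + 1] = 4 - 4*k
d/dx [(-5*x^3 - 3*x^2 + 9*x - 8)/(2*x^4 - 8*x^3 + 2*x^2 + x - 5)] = (10*x^6 + 12*x^5 - 88*x^4 + 198*x^3 - 138*x^2 + 62*x - 37)/(4*x^8 - 32*x^7 + 72*x^6 - 28*x^5 - 32*x^4 + 84*x^3 - 19*x^2 - 10*x + 25)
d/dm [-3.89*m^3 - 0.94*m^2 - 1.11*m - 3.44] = -11.67*m^2 - 1.88*m - 1.11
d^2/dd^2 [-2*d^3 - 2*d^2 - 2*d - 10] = -12*d - 4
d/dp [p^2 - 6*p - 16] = 2*p - 6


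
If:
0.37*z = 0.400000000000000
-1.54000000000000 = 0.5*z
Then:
No Solution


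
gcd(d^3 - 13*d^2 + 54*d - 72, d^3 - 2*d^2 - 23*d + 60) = d^2 - 7*d + 12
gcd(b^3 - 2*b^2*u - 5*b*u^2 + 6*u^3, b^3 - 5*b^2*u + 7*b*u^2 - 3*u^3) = b^2 - 4*b*u + 3*u^2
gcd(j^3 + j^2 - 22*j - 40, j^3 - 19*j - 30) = j^2 - 3*j - 10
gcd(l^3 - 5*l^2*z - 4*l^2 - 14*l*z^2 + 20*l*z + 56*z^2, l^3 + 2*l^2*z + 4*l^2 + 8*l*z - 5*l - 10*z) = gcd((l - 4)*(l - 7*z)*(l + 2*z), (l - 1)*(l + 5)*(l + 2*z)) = l + 2*z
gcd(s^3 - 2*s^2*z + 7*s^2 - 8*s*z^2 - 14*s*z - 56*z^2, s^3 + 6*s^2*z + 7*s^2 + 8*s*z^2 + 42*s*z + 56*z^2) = s^2 + 2*s*z + 7*s + 14*z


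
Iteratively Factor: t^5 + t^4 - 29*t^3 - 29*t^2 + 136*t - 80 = (t + 4)*(t^4 - 3*t^3 - 17*t^2 + 39*t - 20) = (t - 1)*(t + 4)*(t^3 - 2*t^2 - 19*t + 20) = (t - 1)^2*(t + 4)*(t^2 - t - 20) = (t - 5)*(t - 1)^2*(t + 4)*(t + 4)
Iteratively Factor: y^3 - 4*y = (y + 2)*(y^2 - 2*y) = (y - 2)*(y + 2)*(y)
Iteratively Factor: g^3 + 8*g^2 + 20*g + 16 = (g + 2)*(g^2 + 6*g + 8) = (g + 2)^2*(g + 4)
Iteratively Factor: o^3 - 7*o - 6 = (o + 1)*(o^2 - o - 6) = (o + 1)*(o + 2)*(o - 3)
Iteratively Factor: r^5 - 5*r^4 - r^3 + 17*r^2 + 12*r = (r + 1)*(r^4 - 6*r^3 + 5*r^2 + 12*r) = r*(r + 1)*(r^3 - 6*r^2 + 5*r + 12) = r*(r + 1)^2*(r^2 - 7*r + 12) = r*(r - 3)*(r + 1)^2*(r - 4)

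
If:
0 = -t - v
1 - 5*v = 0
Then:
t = -1/5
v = 1/5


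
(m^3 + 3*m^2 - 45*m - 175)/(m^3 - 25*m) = (m^2 - 2*m - 35)/(m*(m - 5))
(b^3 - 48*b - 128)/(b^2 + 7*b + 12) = (b^2 - 4*b - 32)/(b + 3)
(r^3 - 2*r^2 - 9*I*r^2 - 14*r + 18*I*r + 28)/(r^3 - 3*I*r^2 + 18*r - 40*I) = (r^2 - r*(2 + 7*I) + 14*I)/(r^2 - I*r + 20)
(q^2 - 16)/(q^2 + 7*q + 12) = (q - 4)/(q + 3)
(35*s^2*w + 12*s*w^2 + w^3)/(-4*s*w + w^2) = (-35*s^2 - 12*s*w - w^2)/(4*s - w)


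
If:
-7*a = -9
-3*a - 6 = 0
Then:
No Solution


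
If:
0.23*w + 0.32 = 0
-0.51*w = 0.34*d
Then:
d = 2.09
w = -1.39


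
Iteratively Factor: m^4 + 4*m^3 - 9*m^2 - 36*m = (m + 4)*(m^3 - 9*m) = (m + 3)*(m + 4)*(m^2 - 3*m) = m*(m + 3)*(m + 4)*(m - 3)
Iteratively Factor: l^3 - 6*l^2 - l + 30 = (l + 2)*(l^2 - 8*l + 15) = (l - 5)*(l + 2)*(l - 3)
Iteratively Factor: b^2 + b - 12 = (b - 3)*(b + 4)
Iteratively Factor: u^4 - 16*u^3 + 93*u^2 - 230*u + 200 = (u - 5)*(u^3 - 11*u^2 + 38*u - 40) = (u - 5)^2*(u^2 - 6*u + 8) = (u - 5)^2*(u - 4)*(u - 2)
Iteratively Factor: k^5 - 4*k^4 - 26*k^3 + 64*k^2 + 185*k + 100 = (k + 1)*(k^4 - 5*k^3 - 21*k^2 + 85*k + 100) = (k + 1)^2*(k^3 - 6*k^2 - 15*k + 100) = (k + 1)^2*(k + 4)*(k^2 - 10*k + 25) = (k - 5)*(k + 1)^2*(k + 4)*(k - 5)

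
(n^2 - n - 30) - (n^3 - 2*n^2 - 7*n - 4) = -n^3 + 3*n^2 + 6*n - 26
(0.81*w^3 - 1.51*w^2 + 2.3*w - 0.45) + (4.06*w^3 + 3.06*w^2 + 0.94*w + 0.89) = 4.87*w^3 + 1.55*w^2 + 3.24*w + 0.44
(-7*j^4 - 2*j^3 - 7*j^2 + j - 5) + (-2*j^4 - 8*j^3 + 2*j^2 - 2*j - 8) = -9*j^4 - 10*j^3 - 5*j^2 - j - 13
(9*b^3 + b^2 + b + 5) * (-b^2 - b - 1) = -9*b^5 - 10*b^4 - 11*b^3 - 7*b^2 - 6*b - 5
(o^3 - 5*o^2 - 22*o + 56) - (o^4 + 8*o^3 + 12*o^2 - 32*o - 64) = -o^4 - 7*o^3 - 17*o^2 + 10*o + 120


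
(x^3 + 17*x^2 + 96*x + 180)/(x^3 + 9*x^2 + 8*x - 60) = (x + 6)/(x - 2)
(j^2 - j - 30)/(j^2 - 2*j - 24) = (j + 5)/(j + 4)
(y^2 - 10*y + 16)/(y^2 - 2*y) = (y - 8)/y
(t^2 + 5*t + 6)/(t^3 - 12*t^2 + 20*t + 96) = (t + 3)/(t^2 - 14*t + 48)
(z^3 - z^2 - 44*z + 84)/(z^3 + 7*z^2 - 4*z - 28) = (z - 6)/(z + 2)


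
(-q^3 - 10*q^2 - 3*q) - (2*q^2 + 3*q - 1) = -q^3 - 12*q^2 - 6*q + 1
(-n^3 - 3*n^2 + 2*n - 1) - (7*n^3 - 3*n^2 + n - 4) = -8*n^3 + n + 3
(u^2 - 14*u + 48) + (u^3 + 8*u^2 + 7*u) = u^3 + 9*u^2 - 7*u + 48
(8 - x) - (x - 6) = 14 - 2*x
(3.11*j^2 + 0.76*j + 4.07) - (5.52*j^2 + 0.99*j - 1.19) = -2.41*j^2 - 0.23*j + 5.26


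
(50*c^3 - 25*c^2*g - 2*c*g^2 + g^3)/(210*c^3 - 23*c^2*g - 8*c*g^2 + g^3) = (10*c^2 - 7*c*g + g^2)/(42*c^2 - 13*c*g + g^2)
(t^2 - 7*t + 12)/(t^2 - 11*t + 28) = (t - 3)/(t - 7)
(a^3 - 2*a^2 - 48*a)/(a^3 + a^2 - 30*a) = (a - 8)/(a - 5)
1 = 1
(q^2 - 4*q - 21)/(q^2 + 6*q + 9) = (q - 7)/(q + 3)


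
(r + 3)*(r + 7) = r^2 + 10*r + 21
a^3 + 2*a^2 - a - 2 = (a - 1)*(a + 1)*(a + 2)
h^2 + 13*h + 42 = (h + 6)*(h + 7)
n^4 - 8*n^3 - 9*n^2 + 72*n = n*(n - 8)*(n - 3)*(n + 3)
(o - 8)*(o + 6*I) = o^2 - 8*o + 6*I*o - 48*I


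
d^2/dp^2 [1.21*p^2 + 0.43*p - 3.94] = 2.42000000000000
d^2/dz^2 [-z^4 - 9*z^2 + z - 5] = -12*z^2 - 18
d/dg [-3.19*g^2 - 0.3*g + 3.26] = -6.38*g - 0.3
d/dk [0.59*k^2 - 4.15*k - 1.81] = 1.18*k - 4.15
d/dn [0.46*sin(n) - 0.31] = 0.46*cos(n)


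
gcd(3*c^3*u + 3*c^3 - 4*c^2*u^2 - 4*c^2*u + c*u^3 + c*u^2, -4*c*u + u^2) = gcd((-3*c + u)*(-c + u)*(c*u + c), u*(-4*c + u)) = 1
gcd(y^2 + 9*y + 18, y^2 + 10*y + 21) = y + 3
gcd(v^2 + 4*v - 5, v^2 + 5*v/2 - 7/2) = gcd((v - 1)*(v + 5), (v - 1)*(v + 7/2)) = v - 1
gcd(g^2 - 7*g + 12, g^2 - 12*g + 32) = g - 4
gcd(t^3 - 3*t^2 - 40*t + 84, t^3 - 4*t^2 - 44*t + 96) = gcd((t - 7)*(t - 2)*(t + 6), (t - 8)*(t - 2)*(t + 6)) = t^2 + 4*t - 12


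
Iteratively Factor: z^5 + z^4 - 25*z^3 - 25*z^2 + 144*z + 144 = (z - 4)*(z^4 + 5*z^3 - 5*z^2 - 45*z - 36) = (z - 4)*(z + 1)*(z^3 + 4*z^2 - 9*z - 36) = (z - 4)*(z + 1)*(z + 4)*(z^2 - 9) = (z - 4)*(z + 1)*(z + 3)*(z + 4)*(z - 3)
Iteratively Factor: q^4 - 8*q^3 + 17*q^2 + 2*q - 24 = (q - 3)*(q^3 - 5*q^2 + 2*q + 8) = (q - 3)*(q - 2)*(q^2 - 3*q - 4) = (q - 3)*(q - 2)*(q + 1)*(q - 4)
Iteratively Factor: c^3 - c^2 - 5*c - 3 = (c - 3)*(c^2 + 2*c + 1) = (c - 3)*(c + 1)*(c + 1)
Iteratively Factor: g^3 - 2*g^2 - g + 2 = (g - 2)*(g^2 - 1) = (g - 2)*(g + 1)*(g - 1)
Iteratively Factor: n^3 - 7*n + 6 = (n - 1)*(n^2 + n - 6) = (n - 2)*(n - 1)*(n + 3)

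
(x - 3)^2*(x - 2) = x^3 - 8*x^2 + 21*x - 18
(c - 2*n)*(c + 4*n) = c^2 + 2*c*n - 8*n^2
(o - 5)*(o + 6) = o^2 + o - 30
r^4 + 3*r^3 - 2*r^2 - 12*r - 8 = (r - 2)*(r + 1)*(r + 2)^2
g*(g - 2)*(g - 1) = g^3 - 3*g^2 + 2*g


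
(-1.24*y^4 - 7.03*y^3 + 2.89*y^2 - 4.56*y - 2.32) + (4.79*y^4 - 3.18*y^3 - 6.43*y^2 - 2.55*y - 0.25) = 3.55*y^4 - 10.21*y^3 - 3.54*y^2 - 7.11*y - 2.57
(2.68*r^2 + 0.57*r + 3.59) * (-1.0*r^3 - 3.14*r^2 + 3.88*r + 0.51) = -2.68*r^5 - 8.9852*r^4 + 5.0186*r^3 - 7.6942*r^2 + 14.2199*r + 1.8309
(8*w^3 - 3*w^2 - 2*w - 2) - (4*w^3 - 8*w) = 4*w^3 - 3*w^2 + 6*w - 2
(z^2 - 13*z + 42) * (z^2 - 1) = z^4 - 13*z^3 + 41*z^2 + 13*z - 42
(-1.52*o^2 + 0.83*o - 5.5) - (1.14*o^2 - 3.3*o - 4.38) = -2.66*o^2 + 4.13*o - 1.12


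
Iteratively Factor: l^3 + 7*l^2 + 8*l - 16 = (l + 4)*(l^2 + 3*l - 4) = (l - 1)*(l + 4)*(l + 4)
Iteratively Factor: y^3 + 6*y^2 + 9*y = (y + 3)*(y^2 + 3*y) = (y + 3)^2*(y)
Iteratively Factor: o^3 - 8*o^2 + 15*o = (o)*(o^2 - 8*o + 15) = o*(o - 3)*(o - 5)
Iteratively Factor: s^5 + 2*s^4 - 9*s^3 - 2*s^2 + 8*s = (s + 4)*(s^4 - 2*s^3 - s^2 + 2*s) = (s + 1)*(s + 4)*(s^3 - 3*s^2 + 2*s) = (s - 1)*(s + 1)*(s + 4)*(s^2 - 2*s) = (s - 2)*(s - 1)*(s + 1)*(s + 4)*(s)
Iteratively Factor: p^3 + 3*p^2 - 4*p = (p)*(p^2 + 3*p - 4) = p*(p + 4)*(p - 1)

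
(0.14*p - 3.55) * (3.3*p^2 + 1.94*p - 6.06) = 0.462*p^3 - 11.4434*p^2 - 7.7354*p + 21.513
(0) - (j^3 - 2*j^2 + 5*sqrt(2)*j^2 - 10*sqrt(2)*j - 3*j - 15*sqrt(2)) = -j^3 - 5*sqrt(2)*j^2 + 2*j^2 + 3*j + 10*sqrt(2)*j + 15*sqrt(2)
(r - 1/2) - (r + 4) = -9/2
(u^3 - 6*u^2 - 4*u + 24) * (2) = 2*u^3 - 12*u^2 - 8*u + 48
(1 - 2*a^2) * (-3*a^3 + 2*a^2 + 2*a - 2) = 6*a^5 - 4*a^4 - 7*a^3 + 6*a^2 + 2*a - 2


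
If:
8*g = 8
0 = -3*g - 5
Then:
No Solution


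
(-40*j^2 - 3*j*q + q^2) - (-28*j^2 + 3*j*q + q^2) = -12*j^2 - 6*j*q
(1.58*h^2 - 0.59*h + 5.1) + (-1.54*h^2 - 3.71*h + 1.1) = 0.04*h^2 - 4.3*h + 6.2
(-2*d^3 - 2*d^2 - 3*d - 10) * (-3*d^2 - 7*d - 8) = 6*d^5 + 20*d^4 + 39*d^3 + 67*d^2 + 94*d + 80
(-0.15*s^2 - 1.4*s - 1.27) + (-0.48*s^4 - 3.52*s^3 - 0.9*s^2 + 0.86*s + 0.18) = -0.48*s^4 - 3.52*s^3 - 1.05*s^2 - 0.54*s - 1.09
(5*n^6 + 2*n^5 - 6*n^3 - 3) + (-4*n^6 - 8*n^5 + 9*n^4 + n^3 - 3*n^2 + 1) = n^6 - 6*n^5 + 9*n^4 - 5*n^3 - 3*n^2 - 2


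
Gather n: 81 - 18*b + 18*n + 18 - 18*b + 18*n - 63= -36*b + 36*n + 36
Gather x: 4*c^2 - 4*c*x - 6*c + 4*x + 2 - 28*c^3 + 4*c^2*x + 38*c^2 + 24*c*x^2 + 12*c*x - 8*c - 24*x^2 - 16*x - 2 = -28*c^3 + 42*c^2 - 14*c + x^2*(24*c - 24) + x*(4*c^2 + 8*c - 12)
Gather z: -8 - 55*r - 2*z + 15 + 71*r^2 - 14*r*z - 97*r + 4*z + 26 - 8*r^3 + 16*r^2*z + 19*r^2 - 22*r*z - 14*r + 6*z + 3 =-8*r^3 + 90*r^2 - 166*r + z*(16*r^2 - 36*r + 8) + 36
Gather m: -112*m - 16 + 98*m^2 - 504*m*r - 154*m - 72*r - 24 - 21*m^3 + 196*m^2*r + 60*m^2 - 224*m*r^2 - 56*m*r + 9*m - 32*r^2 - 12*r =-21*m^3 + m^2*(196*r + 158) + m*(-224*r^2 - 560*r - 257) - 32*r^2 - 84*r - 40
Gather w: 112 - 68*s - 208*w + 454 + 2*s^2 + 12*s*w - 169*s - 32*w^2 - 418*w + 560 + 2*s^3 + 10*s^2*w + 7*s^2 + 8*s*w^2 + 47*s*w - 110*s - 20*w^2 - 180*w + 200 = 2*s^3 + 9*s^2 - 347*s + w^2*(8*s - 52) + w*(10*s^2 + 59*s - 806) + 1326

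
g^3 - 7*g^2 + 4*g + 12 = (g - 6)*(g - 2)*(g + 1)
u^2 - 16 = (u - 4)*(u + 4)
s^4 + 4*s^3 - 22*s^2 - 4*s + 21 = (s - 3)*(s - 1)*(s + 1)*(s + 7)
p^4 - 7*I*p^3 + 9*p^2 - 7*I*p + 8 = (p - 8*I)*(p - I)*(p + I)^2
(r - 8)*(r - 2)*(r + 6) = r^3 - 4*r^2 - 44*r + 96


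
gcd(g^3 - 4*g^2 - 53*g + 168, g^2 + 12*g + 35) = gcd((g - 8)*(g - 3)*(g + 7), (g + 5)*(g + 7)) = g + 7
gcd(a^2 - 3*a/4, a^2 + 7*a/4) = a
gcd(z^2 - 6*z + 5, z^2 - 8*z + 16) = 1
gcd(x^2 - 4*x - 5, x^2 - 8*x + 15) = x - 5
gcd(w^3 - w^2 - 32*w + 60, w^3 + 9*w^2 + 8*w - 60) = w^2 + 4*w - 12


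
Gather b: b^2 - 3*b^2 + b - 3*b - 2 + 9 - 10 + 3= -2*b^2 - 2*b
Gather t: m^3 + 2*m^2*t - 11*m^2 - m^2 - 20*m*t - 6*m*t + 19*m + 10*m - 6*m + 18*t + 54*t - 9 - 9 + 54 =m^3 - 12*m^2 + 23*m + t*(2*m^2 - 26*m + 72) + 36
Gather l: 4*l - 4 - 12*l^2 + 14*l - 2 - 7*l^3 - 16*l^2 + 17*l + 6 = -7*l^3 - 28*l^2 + 35*l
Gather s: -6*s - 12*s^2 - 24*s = -12*s^2 - 30*s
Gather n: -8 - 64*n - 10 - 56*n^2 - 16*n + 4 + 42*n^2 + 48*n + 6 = -14*n^2 - 32*n - 8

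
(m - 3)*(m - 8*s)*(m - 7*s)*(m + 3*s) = m^4 - 12*m^3*s - 3*m^3 + 11*m^2*s^2 + 36*m^2*s + 168*m*s^3 - 33*m*s^2 - 504*s^3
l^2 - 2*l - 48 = (l - 8)*(l + 6)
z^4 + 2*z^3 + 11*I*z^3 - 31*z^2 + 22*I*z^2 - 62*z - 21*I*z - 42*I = (z + 2)*(z + I)*(z + 3*I)*(z + 7*I)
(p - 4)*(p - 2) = p^2 - 6*p + 8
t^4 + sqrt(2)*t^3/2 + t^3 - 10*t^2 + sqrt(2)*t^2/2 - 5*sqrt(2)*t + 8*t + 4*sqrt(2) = (t - 2)*(t - 1)*(t + 4)*(t + sqrt(2)/2)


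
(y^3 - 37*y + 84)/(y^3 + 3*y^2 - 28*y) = (y - 3)/y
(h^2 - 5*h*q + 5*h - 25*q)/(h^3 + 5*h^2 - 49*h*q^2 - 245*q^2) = (-h + 5*q)/(-h^2 + 49*q^2)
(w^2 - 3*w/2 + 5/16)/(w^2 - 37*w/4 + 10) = (w - 1/4)/(w - 8)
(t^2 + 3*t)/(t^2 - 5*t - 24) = t/(t - 8)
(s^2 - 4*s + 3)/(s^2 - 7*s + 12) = (s - 1)/(s - 4)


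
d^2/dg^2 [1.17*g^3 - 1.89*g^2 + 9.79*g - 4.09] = 7.02*g - 3.78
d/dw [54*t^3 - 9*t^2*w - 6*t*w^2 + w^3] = -9*t^2 - 12*t*w + 3*w^2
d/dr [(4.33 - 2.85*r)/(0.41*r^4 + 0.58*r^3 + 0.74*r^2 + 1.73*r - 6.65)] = (3.5055*r^4 - 3.7952*r^3 - 5.4252*r^2 - 6.4084*r + 11.4616)/(0.1681*r^8 + 0.4756*r^7 + 0.9432*r^6 + 2.277*r^5 - 2.8986*r^4 - 5.1536*r^3 - 6.8491*r^2 - 23.009*r + 44.2225)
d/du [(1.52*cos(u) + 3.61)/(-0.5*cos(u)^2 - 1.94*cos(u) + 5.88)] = (0.76*sin(u)^2 - 3.61*cos(u) - 16.701)*sin(u)/(0.5*cos(u)^2 + 1.94*cos(u) - 5.88)^2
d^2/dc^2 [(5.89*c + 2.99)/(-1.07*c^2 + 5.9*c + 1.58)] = ((2.14*c - 5.9)*(4.28*c - 11.8)*(5.89*c + 2.99) + (37.8138*c - 63.1034)*(-1.07*c^2 + 5.9*c + 1.58))/(-1.07*c^2 + 5.9*c + 1.58)^3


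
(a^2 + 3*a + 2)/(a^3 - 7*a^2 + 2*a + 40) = (a + 1)/(a^2 - 9*a + 20)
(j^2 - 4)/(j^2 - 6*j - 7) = (4 - j^2)/(-j^2 + 6*j + 7)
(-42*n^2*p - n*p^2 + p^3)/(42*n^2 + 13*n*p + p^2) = p*(-7*n + p)/(7*n + p)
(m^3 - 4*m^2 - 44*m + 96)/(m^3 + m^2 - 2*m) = (m^3 - 4*m^2 - 44*m + 96)/(m*(m^2 + m - 2))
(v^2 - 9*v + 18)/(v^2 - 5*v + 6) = (v - 6)/(v - 2)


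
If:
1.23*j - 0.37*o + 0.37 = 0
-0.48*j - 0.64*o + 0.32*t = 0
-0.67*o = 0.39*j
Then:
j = -0.26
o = 0.15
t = -0.09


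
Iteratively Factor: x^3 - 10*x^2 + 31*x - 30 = (x - 5)*(x^2 - 5*x + 6) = (x - 5)*(x - 2)*(x - 3)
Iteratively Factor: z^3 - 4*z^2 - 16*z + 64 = (z + 4)*(z^2 - 8*z + 16) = (z - 4)*(z + 4)*(z - 4)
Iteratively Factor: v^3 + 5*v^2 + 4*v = (v + 1)*(v^2 + 4*v) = (v + 1)*(v + 4)*(v)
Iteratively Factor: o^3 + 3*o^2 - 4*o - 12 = (o + 3)*(o^2 - 4) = (o - 2)*(o + 3)*(o + 2)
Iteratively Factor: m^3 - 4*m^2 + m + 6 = (m - 2)*(m^2 - 2*m - 3) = (m - 3)*(m - 2)*(m + 1)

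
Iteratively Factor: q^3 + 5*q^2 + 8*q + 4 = (q + 2)*(q^2 + 3*q + 2) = (q + 1)*(q + 2)*(q + 2)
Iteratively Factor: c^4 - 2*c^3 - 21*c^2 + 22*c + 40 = (c + 4)*(c^3 - 6*c^2 + 3*c + 10) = (c - 2)*(c + 4)*(c^2 - 4*c - 5) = (c - 5)*(c - 2)*(c + 4)*(c + 1)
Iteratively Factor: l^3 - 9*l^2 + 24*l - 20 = (l - 2)*(l^2 - 7*l + 10) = (l - 5)*(l - 2)*(l - 2)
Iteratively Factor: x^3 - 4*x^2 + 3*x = (x - 3)*(x^2 - x) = x*(x - 3)*(x - 1)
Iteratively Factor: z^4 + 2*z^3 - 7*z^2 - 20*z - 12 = (z + 2)*(z^3 - 7*z - 6) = (z + 2)^2*(z^2 - 2*z - 3) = (z - 3)*(z + 2)^2*(z + 1)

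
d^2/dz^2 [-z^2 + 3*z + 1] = -2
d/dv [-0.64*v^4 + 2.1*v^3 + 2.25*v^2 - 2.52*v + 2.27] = -2.56*v^3 + 6.3*v^2 + 4.5*v - 2.52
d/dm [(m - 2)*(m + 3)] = 2*m + 1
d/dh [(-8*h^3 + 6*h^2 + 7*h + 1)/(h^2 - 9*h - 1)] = (-8*h^4 + 144*h^3 - 37*h^2 - 14*h + 2)/(h^4 - 18*h^3 + 79*h^2 + 18*h + 1)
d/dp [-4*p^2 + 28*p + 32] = 28 - 8*p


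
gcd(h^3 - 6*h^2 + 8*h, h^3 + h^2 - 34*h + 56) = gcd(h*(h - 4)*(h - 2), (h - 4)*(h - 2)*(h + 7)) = h^2 - 6*h + 8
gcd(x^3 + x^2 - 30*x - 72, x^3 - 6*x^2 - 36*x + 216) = x - 6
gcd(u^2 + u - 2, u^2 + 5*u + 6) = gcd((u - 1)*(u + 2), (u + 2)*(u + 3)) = u + 2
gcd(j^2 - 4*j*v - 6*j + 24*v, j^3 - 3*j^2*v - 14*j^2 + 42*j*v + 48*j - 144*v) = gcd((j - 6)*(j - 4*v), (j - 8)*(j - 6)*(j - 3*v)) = j - 6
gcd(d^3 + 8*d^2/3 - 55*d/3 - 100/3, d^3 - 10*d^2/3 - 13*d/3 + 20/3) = d^2 - 7*d/3 - 20/3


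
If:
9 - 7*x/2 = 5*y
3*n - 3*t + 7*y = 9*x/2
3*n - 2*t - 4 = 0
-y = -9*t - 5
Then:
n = 2522/2517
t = -417/839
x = 1526/839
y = 442/839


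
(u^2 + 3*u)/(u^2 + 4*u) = (u + 3)/(u + 4)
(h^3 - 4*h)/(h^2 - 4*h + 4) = h*(h + 2)/(h - 2)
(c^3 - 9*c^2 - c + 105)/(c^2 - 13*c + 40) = (c^2 - 4*c - 21)/(c - 8)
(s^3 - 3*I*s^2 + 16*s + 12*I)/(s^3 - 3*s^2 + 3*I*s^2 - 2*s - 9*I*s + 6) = (s - 6*I)/(s - 3)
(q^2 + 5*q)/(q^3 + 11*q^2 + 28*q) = (q + 5)/(q^2 + 11*q + 28)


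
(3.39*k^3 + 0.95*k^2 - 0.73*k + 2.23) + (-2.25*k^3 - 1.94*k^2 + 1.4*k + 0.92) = 1.14*k^3 - 0.99*k^2 + 0.67*k + 3.15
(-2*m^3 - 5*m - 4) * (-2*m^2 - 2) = 4*m^5 + 14*m^3 + 8*m^2 + 10*m + 8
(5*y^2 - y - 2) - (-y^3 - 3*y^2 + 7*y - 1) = y^3 + 8*y^2 - 8*y - 1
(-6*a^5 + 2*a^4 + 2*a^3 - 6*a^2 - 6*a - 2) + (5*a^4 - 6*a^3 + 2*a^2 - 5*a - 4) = -6*a^5 + 7*a^4 - 4*a^3 - 4*a^2 - 11*a - 6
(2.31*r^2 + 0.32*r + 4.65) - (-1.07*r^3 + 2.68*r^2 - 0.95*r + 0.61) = 1.07*r^3 - 0.37*r^2 + 1.27*r + 4.04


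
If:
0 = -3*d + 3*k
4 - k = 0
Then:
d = 4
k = 4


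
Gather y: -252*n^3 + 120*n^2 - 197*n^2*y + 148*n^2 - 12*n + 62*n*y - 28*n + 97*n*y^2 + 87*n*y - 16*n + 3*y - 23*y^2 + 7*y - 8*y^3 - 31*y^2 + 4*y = -252*n^3 + 268*n^2 - 56*n - 8*y^3 + y^2*(97*n - 54) + y*(-197*n^2 + 149*n + 14)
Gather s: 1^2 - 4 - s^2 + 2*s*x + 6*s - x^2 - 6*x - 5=-s^2 + s*(2*x + 6) - x^2 - 6*x - 8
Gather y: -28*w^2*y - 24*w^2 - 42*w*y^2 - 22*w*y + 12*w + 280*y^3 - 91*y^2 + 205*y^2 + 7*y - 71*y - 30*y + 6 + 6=-24*w^2 + 12*w + 280*y^3 + y^2*(114 - 42*w) + y*(-28*w^2 - 22*w - 94) + 12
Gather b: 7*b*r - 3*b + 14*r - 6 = b*(7*r - 3) + 14*r - 6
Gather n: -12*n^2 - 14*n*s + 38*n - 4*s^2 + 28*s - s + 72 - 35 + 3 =-12*n^2 + n*(38 - 14*s) - 4*s^2 + 27*s + 40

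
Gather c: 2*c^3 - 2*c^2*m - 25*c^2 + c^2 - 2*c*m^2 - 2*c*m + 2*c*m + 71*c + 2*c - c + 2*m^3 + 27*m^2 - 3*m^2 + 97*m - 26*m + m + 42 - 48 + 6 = 2*c^3 + c^2*(-2*m - 24) + c*(72 - 2*m^2) + 2*m^3 + 24*m^2 + 72*m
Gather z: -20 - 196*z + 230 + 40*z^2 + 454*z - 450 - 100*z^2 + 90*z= -60*z^2 + 348*z - 240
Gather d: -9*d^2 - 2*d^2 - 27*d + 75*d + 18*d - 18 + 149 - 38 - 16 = -11*d^2 + 66*d + 77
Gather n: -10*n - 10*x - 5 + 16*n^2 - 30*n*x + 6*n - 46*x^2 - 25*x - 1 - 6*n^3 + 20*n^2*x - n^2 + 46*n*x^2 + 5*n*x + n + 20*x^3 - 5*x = -6*n^3 + n^2*(20*x + 15) + n*(46*x^2 - 25*x - 3) + 20*x^3 - 46*x^2 - 40*x - 6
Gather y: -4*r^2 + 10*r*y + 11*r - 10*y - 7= -4*r^2 + 11*r + y*(10*r - 10) - 7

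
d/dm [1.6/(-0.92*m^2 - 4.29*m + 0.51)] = (2.944*m + 6.864)/(0.92*m^2 + 4.29*m - 0.51)^2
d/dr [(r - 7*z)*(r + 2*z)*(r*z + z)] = z*(3*r^2 - 10*r*z + 2*r - 14*z^2 - 5*z)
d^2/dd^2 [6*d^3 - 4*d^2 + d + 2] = 36*d - 8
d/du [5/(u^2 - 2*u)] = 10*(1 - u)/(u^2*(u - 2)^2)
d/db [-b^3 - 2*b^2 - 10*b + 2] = -3*b^2 - 4*b - 10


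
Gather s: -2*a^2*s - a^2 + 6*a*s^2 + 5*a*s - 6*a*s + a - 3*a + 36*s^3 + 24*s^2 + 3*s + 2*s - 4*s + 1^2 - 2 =-a^2 - 2*a + 36*s^3 + s^2*(6*a + 24) + s*(-2*a^2 - a + 1) - 1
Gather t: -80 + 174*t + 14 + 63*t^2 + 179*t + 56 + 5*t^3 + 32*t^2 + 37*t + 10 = 5*t^3 + 95*t^2 + 390*t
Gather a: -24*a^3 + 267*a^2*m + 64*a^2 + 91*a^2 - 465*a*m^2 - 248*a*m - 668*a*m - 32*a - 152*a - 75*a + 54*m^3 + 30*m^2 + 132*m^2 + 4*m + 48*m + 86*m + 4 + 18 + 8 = -24*a^3 + a^2*(267*m + 155) + a*(-465*m^2 - 916*m - 259) + 54*m^3 + 162*m^2 + 138*m + 30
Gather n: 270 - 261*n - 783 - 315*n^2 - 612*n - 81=-315*n^2 - 873*n - 594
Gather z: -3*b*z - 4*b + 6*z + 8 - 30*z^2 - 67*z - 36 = -4*b - 30*z^2 + z*(-3*b - 61) - 28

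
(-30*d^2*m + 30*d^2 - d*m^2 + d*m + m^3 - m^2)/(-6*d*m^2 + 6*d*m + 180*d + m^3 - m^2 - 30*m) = (5*d*m - 5*d + m^2 - m)/(m^2 - m - 30)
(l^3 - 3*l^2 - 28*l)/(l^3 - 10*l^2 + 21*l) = (l + 4)/(l - 3)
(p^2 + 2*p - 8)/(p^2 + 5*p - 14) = (p + 4)/(p + 7)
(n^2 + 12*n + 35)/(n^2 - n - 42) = (n^2 + 12*n + 35)/(n^2 - n - 42)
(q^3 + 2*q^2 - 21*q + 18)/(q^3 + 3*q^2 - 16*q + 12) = (q - 3)/(q - 2)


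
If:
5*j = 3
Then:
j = 3/5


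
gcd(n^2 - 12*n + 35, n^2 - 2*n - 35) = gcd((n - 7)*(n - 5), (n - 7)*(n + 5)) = n - 7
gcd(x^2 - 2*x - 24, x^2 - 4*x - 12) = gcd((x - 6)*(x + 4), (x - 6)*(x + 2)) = x - 6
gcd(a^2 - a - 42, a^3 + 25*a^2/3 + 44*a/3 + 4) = a + 6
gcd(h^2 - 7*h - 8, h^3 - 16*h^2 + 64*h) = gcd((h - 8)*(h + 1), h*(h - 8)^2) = h - 8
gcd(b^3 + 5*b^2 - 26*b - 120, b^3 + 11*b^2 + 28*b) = b + 4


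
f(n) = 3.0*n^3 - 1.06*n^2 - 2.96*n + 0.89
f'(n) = 9.0*n^2 - 2.12*n - 2.96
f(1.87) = 11.27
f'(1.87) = 24.55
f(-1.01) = -0.29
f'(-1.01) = 8.36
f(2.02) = 15.31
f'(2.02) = 29.48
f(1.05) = 0.09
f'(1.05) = 4.74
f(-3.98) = -193.25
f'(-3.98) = 148.04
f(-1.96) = -19.97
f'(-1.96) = 35.77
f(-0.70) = 1.41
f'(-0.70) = 2.93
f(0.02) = 0.83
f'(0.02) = -3.00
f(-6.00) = -667.51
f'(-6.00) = 333.76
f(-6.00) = -667.51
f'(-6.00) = 333.76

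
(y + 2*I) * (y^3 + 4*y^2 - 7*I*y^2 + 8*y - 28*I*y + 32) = y^4 + 4*y^3 - 5*I*y^3 + 22*y^2 - 20*I*y^2 + 88*y + 16*I*y + 64*I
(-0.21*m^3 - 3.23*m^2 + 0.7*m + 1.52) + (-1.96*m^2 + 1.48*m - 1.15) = -0.21*m^3 - 5.19*m^2 + 2.18*m + 0.37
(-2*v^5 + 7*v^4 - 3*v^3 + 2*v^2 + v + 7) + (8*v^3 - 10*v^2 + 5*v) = -2*v^5 + 7*v^4 + 5*v^3 - 8*v^2 + 6*v + 7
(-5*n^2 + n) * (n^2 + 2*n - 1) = -5*n^4 - 9*n^3 + 7*n^2 - n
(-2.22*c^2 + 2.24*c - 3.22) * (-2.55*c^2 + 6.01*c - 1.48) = 5.661*c^4 - 19.0542*c^3 + 24.959*c^2 - 22.6674*c + 4.7656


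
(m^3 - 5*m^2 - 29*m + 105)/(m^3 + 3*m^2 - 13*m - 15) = (m - 7)/(m + 1)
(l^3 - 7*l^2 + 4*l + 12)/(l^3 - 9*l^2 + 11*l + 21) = (l^2 - 8*l + 12)/(l^2 - 10*l + 21)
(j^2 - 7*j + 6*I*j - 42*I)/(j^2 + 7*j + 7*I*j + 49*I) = (j^2 + j*(-7 + 6*I) - 42*I)/(j^2 + 7*j*(1 + I) + 49*I)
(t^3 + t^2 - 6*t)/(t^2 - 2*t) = t + 3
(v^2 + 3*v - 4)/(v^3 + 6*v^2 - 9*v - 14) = (v^2 + 3*v - 4)/(v^3 + 6*v^2 - 9*v - 14)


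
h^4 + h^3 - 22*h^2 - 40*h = h*(h - 5)*(h + 2)*(h + 4)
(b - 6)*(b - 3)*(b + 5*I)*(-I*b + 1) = -I*b^4 + 6*b^3 + 9*I*b^3 - 54*b^2 - 13*I*b^2 + 108*b - 45*I*b + 90*I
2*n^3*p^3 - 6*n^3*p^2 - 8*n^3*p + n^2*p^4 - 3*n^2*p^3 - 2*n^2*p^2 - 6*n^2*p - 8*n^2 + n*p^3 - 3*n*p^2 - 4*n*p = (2*n + p)*(p - 4)*(n*p + 1)*(n*p + n)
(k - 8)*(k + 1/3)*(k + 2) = k^3 - 17*k^2/3 - 18*k - 16/3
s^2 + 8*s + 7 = (s + 1)*(s + 7)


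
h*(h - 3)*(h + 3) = h^3 - 9*h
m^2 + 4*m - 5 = (m - 1)*(m + 5)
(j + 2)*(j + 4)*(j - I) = j^3 + 6*j^2 - I*j^2 + 8*j - 6*I*j - 8*I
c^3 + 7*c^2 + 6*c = c*(c + 1)*(c + 6)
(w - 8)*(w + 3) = w^2 - 5*w - 24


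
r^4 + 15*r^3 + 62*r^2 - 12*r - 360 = (r - 2)*(r + 5)*(r + 6)^2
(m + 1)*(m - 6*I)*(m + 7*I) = m^3 + m^2 + I*m^2 + 42*m + I*m + 42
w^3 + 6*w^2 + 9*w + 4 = (w + 1)^2*(w + 4)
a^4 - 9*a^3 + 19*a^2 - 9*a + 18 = (a - 6)*(a - 3)*(a - I)*(a + I)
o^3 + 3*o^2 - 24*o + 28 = (o - 2)^2*(o + 7)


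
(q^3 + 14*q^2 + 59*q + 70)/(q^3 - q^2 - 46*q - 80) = (q + 7)/(q - 8)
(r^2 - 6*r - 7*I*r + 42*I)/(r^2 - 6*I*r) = (r^2 - 6*r - 7*I*r + 42*I)/(r*(r - 6*I))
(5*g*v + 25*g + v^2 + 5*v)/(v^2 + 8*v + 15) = (5*g + v)/(v + 3)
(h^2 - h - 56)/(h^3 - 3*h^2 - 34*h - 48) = (h + 7)/(h^2 + 5*h + 6)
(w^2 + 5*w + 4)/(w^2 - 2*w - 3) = (w + 4)/(w - 3)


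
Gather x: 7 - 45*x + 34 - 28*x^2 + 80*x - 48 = -28*x^2 + 35*x - 7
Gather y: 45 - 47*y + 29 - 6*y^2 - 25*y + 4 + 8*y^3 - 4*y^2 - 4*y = 8*y^3 - 10*y^2 - 76*y + 78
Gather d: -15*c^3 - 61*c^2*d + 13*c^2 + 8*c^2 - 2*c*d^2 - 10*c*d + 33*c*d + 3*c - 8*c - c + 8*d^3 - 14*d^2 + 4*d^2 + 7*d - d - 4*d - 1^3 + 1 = -15*c^3 + 21*c^2 - 6*c + 8*d^3 + d^2*(-2*c - 10) + d*(-61*c^2 + 23*c + 2)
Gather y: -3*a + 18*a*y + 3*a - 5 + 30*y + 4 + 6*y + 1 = y*(18*a + 36)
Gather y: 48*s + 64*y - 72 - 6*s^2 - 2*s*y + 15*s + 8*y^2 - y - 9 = -6*s^2 + 63*s + 8*y^2 + y*(63 - 2*s) - 81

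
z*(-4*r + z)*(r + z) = -4*r^2*z - 3*r*z^2 + z^3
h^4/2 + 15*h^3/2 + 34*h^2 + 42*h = h*(h/2 + 1)*(h + 6)*(h + 7)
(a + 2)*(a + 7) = a^2 + 9*a + 14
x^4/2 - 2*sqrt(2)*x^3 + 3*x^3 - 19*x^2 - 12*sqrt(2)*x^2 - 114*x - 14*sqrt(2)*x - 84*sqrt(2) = (x/2 + sqrt(2)/2)*(x + 6)*(x - 7*sqrt(2))*(x + 2*sqrt(2))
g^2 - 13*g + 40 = (g - 8)*(g - 5)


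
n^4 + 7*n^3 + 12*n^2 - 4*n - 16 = (n - 1)*(n + 2)^2*(n + 4)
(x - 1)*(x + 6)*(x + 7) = x^3 + 12*x^2 + 29*x - 42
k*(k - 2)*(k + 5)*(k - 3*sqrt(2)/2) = k^4 - 3*sqrt(2)*k^3/2 + 3*k^3 - 10*k^2 - 9*sqrt(2)*k^2/2 + 15*sqrt(2)*k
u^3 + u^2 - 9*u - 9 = (u - 3)*(u + 1)*(u + 3)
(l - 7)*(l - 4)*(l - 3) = l^3 - 14*l^2 + 61*l - 84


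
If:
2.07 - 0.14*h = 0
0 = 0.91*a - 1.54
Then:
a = 1.69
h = 14.79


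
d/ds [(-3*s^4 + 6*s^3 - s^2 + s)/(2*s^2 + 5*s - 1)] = (-12*s^5 - 33*s^4 + 72*s^3 - 25*s^2 + 2*s - 1)/(4*s^4 + 20*s^3 + 21*s^2 - 10*s + 1)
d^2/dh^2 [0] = 0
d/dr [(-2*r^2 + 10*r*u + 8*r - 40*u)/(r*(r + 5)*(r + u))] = 2*(r*(r + 5)*(r + u)*(-2*r + 5*u + 4) + r*(r + 5)*(r^2 - 5*r*u - 4*r + 20*u) + r*(r + u)*(r^2 - 5*r*u - 4*r + 20*u) + (r + 5)*(r + u)*(r^2 - 5*r*u - 4*r + 20*u))/(r^2*(r + 5)^2*(r + u)^2)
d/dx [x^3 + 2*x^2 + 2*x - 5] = 3*x^2 + 4*x + 2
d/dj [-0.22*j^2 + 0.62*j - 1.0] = 0.62 - 0.44*j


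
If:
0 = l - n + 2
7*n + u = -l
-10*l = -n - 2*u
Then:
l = -26/25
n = 24/25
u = -142/25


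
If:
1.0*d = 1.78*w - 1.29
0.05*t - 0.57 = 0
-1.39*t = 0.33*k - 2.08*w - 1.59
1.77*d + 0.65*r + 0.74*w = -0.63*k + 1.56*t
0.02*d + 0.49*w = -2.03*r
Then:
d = 9.65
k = -4.47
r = -1.58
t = 11.40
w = 6.15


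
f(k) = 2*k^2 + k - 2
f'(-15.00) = -59.00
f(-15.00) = 433.00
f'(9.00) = 37.00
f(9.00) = 169.00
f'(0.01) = 1.04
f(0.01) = -1.99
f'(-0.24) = 0.04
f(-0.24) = -2.12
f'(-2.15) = -7.60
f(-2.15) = 5.10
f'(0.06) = 1.24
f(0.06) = -1.93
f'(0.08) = 1.32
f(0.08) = -1.91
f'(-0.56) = -1.24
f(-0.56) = -1.93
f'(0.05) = 1.20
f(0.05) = -1.94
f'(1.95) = 8.80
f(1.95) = 7.56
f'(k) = 4*k + 1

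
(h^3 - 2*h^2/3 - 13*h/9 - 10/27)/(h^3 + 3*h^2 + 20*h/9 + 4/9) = (h - 5/3)/(h + 2)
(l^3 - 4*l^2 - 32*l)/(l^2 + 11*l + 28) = l*(l - 8)/(l + 7)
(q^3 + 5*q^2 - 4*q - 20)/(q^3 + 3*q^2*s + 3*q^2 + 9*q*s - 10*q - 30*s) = (q + 2)/(q + 3*s)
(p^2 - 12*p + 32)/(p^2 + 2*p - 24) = (p - 8)/(p + 6)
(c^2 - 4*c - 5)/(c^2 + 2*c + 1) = (c - 5)/(c + 1)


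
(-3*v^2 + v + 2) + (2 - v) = 4 - 3*v^2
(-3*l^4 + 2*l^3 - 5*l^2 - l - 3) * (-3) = 9*l^4 - 6*l^3 + 15*l^2 + 3*l + 9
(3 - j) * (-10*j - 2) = 10*j^2 - 28*j - 6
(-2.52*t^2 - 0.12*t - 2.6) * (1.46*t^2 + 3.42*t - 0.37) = -3.6792*t^4 - 8.7936*t^3 - 3.274*t^2 - 8.8476*t + 0.962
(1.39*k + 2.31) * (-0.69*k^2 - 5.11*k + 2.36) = -0.9591*k^3 - 8.6968*k^2 - 8.5237*k + 5.4516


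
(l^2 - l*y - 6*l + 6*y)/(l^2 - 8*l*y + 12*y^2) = (l^2 - l*y - 6*l + 6*y)/(l^2 - 8*l*y + 12*y^2)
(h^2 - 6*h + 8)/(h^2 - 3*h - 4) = (h - 2)/(h + 1)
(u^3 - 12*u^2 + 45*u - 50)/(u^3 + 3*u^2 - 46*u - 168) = (u^3 - 12*u^2 + 45*u - 50)/(u^3 + 3*u^2 - 46*u - 168)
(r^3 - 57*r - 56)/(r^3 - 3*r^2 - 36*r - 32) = (r + 7)/(r + 4)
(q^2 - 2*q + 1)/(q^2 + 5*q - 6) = (q - 1)/(q + 6)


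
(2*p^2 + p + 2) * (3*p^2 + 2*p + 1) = 6*p^4 + 7*p^3 + 10*p^2 + 5*p + 2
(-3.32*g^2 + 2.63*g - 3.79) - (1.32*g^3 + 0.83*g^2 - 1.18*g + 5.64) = -1.32*g^3 - 4.15*g^2 + 3.81*g - 9.43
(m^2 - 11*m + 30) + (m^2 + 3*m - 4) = 2*m^2 - 8*m + 26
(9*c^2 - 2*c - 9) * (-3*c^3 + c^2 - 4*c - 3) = -27*c^5 + 15*c^4 - 11*c^3 - 28*c^2 + 42*c + 27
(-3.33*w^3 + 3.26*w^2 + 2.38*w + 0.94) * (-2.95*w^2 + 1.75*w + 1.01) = 9.8235*w^5 - 15.4445*w^4 - 4.6793*w^3 + 4.6846*w^2 + 4.0488*w + 0.9494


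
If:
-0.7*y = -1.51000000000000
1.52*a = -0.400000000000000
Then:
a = -0.26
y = 2.16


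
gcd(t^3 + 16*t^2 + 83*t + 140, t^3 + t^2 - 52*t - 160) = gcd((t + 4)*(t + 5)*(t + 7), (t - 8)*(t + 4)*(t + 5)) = t^2 + 9*t + 20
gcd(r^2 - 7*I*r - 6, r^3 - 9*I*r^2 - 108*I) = r - 6*I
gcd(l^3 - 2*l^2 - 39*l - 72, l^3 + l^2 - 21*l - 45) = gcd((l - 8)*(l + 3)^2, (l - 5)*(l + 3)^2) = l^2 + 6*l + 9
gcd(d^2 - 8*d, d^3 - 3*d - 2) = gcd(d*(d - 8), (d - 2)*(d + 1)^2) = 1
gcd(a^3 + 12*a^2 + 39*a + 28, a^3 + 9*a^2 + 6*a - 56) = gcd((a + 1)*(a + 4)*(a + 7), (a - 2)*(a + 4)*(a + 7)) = a^2 + 11*a + 28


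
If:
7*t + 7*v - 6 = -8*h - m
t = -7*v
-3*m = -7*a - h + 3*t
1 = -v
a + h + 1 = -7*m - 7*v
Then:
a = 333/82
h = -1893/410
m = 192/205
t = 7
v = -1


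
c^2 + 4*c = c*(c + 4)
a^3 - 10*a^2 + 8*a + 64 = (a - 8)*(a - 4)*(a + 2)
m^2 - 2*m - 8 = (m - 4)*(m + 2)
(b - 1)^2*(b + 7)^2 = b^4 + 12*b^3 + 22*b^2 - 84*b + 49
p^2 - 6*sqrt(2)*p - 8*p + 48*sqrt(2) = (p - 8)*(p - 6*sqrt(2))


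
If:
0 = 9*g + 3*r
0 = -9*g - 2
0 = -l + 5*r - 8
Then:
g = -2/9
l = -14/3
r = 2/3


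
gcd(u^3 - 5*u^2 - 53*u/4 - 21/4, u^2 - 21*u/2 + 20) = 1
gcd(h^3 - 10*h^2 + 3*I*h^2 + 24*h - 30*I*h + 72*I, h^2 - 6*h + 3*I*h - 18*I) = h^2 + h*(-6 + 3*I) - 18*I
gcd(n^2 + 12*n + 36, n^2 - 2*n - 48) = n + 6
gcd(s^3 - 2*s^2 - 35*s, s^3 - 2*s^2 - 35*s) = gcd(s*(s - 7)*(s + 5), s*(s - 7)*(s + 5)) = s^3 - 2*s^2 - 35*s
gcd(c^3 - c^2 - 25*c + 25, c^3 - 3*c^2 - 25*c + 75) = c^2 - 25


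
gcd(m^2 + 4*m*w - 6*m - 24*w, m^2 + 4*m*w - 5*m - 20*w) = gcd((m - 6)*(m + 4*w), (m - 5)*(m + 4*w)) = m + 4*w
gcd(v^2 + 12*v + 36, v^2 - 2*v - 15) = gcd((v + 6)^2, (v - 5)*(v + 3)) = 1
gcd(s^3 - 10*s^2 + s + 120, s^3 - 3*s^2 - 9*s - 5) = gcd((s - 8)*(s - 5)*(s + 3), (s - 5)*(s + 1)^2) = s - 5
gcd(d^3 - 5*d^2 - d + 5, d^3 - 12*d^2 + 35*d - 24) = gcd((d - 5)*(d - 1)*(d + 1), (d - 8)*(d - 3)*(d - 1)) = d - 1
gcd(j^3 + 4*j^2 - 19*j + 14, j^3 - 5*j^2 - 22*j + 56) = j - 2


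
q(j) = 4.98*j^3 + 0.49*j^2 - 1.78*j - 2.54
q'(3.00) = 135.62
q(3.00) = 130.99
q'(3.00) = 135.62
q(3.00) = 130.99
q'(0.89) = 10.93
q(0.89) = -0.23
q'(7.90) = 938.37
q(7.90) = 2469.31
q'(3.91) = 230.46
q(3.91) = 295.68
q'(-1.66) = 37.76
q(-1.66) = -21.01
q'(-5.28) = 409.55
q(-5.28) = -712.53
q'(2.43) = 88.82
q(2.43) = 67.49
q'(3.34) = 168.16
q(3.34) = 182.53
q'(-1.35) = 24.13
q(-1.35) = -11.50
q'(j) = 14.94*j^2 + 0.98*j - 1.78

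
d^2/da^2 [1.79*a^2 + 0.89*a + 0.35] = 3.58000000000000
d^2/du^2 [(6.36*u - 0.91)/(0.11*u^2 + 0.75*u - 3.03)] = ((0.22*u + 0.75)*(0.44*u + 1.5)*(6.36*u - 0.91) - (4.1976*u + 9.3398)*(0.11*u^2 + 0.75*u - 3.03))/(0.11*u^2 + 0.75*u - 3.03)^3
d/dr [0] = 0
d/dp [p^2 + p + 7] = 2*p + 1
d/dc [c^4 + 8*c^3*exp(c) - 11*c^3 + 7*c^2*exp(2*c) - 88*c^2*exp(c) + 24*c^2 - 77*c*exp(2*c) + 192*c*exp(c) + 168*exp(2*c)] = 8*c^3*exp(c) + 4*c^3 + 14*c^2*exp(2*c) - 64*c^2*exp(c) - 33*c^2 - 140*c*exp(2*c) + 16*c*exp(c) + 48*c + 259*exp(2*c) + 192*exp(c)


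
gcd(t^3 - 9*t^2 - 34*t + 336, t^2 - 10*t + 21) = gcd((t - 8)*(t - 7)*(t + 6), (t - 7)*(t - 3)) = t - 7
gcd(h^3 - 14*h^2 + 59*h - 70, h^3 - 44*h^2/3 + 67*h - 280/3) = h^2 - 12*h + 35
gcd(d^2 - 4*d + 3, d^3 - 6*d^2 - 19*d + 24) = d - 1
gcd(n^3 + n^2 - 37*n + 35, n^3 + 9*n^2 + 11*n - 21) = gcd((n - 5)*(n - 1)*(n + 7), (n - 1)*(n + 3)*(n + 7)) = n^2 + 6*n - 7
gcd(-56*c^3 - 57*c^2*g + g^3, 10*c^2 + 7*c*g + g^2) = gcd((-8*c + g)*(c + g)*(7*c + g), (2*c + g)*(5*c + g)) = 1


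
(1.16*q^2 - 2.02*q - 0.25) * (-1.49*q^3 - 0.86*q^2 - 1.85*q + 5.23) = -1.7284*q^5 + 2.0122*q^4 - 0.0362999999999998*q^3 + 10.0188*q^2 - 10.1021*q - 1.3075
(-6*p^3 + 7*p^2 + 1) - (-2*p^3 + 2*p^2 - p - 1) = -4*p^3 + 5*p^2 + p + 2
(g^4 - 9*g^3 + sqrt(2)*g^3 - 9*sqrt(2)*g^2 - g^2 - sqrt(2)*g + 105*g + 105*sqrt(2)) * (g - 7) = g^5 - 16*g^4 + sqrt(2)*g^4 - 16*sqrt(2)*g^3 + 62*g^3 + 62*sqrt(2)*g^2 + 112*g^2 - 735*g + 112*sqrt(2)*g - 735*sqrt(2)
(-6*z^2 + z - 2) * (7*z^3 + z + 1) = -42*z^5 + 7*z^4 - 20*z^3 - 5*z^2 - z - 2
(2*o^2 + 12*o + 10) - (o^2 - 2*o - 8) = o^2 + 14*o + 18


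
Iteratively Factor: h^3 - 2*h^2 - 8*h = (h + 2)*(h^2 - 4*h) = (h - 4)*(h + 2)*(h)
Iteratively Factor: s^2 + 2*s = (s + 2)*(s)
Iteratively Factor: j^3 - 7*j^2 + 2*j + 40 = (j + 2)*(j^2 - 9*j + 20) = (j - 5)*(j + 2)*(j - 4)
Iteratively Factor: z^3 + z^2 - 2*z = (z)*(z^2 + z - 2) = z*(z - 1)*(z + 2)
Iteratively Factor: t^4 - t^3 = (t)*(t^3 - t^2) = t^2*(t^2 - t) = t^3*(t - 1)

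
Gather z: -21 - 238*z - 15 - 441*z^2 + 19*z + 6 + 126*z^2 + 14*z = -315*z^2 - 205*z - 30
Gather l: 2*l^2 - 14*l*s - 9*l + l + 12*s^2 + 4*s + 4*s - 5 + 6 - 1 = 2*l^2 + l*(-14*s - 8) + 12*s^2 + 8*s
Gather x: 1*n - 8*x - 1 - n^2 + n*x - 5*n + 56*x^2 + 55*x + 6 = -n^2 - 4*n + 56*x^2 + x*(n + 47) + 5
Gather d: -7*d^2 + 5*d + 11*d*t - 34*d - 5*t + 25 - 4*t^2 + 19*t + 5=-7*d^2 + d*(11*t - 29) - 4*t^2 + 14*t + 30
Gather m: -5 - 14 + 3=-16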